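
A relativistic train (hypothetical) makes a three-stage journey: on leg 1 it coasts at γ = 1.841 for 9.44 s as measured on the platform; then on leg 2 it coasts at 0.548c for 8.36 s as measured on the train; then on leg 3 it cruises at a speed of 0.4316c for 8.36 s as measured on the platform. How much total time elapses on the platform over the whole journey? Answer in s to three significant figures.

Leg 1: 9.44 s is already measured on the platform.
Leg 2: γ = 1/√(1 − 0.548²) = 1/√0.6997 = 1.195; Δt_2 = 1.195 × 8.36 = 9.994 s.
Leg 3: 8.36 s is already measured on the platform.
Total: 9.440 + 9.994 + 8.360 s.

Δt = 27.8 s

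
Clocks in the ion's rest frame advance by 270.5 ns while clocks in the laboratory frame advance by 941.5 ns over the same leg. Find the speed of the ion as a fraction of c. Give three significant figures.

The proper time is measured in the ion's rest frame (both events occur at the ion's location); Δt is measured in the laboratory frame. γ = Δt/τ = 941.5/270.5 = 3.481.
β = √(1 − 1/γ²) = √(1 − 0.08255) = √0.9175

v = 0.958c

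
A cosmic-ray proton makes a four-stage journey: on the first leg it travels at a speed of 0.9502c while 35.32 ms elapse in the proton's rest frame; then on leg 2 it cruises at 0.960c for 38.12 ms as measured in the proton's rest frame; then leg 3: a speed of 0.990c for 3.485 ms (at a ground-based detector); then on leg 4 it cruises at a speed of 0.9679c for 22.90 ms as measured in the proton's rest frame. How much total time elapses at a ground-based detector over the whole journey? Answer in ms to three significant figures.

Δt = 344 ms

Leg 1: γ = 1/√(1 − 0.9502²) = 1/√0.09712 = 3.209; Δt_1 = 3.209 × 35.32 = 113.3 ms.
Leg 2: γ = 1/√(1 − 0.960²) = 25/7 ≈ 3.571; Δt_2 = 3.571 × 38.12 = 136.1 ms.
Leg 3: 3.485 ms is already measured at a ground-based detector.
Leg 4: γ = 1/√(1 − 0.9679²) = 1/√0.06317 = 3.979; Δt_4 = 3.979 × 22.90 = 91.11 ms.
Total: 113.3 + 136.1 + 3.485 + 91.11 ms.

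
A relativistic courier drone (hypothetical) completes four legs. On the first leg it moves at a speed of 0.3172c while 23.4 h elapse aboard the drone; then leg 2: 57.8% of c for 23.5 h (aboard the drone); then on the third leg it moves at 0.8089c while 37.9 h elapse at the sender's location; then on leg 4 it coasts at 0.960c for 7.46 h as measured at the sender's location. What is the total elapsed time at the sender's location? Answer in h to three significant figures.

Leg 1: γ = 1/√(1 − 0.3172²) = 1/√0.8994 = 1.054; Δt_1 = 1.054 × 23.4 = 24.67 h.
Leg 2: β = 0.578; γ = 1/√(1 − 0.578²) = 1/√0.6659 = 1.225; Δt_2 = 1.225 × 23.5 = 28.80 h.
Leg 3: 37.9 h is already measured at the sender's location.
Leg 4: 7.46 h is already measured at the sender's location.
Total: 24.67 + 28.80 + 37.90 + 7.460 h.

Δt = 98.8 h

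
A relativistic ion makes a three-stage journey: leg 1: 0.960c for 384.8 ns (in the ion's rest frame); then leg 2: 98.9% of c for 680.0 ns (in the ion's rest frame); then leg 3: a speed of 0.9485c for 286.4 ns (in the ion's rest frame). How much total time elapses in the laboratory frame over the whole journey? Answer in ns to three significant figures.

Δt = 6880 ns

Leg 1: γ = 1/√(1 − 0.960²) = 25/7 ≈ 3.571; Δt_1 = 3.571 × 384.8 = 1374 ns.
Leg 2: β = 0.989; γ = 1/√(1 − 0.989²) = 1/√0.02188 = 6.761; Δt_2 = 6.761 × 680.0 = 4597 ns.
Leg 3: γ = 1/√(1 − 0.9485²) = 1/√0.1003 = 3.157; Δt_3 = 3.157 × 286.4 = 904.1 ns.
Total: 1374 + 4597 + 904.1 ns.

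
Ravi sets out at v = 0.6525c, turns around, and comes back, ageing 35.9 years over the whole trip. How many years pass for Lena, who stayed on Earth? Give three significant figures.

Δt = 47.4 years

γ = 1/√(1 − 0.6525²) = 1/√0.5742 = 1.320
Earth-frame duration is the dilated interval: Δt = γτ = 1.320 × 35.9 years.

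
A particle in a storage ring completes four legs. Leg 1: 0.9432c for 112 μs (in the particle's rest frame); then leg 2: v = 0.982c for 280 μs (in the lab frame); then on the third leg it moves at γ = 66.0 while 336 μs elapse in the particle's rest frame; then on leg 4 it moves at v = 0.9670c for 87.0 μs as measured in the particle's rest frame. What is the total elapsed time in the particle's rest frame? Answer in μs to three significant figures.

τ = 588 μs

Leg 1: 112 μs is already measured in the particle's rest frame.
Leg 2: γ = 1/√(1 − 0.982²) = 1/√0.03568 = 5.294; τ_2 = 280/5.294 = 52.89 μs.
Leg 3: 336 μs is already measured in the particle's rest frame.
Leg 4: 87.0 μs is already measured in the particle's rest frame.
Total: 112.0 + 52.89 + 336.0 + 87.00 μs.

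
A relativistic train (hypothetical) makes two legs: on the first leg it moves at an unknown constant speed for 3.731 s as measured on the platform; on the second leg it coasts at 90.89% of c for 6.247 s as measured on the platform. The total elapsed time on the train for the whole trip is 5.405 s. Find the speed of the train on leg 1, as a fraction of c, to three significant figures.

β = 0.661

Leg 1: speed unknown; τ_1 = 3.731/γ_1.
Leg 2: β = 0.9089; γ = 1/√(1 − 0.9089²) = 1/√0.1739 = 2.398; τ_2 = 6.247/2.398 = 2.605 s.
Total proper time: τ_1 + 2.605 = 5.405, so τ_1 = 5.405 − 2.605 = 2.800 s.
γ_1 = 3.731/2.800 = 1.333; β = √(1 − 1/γ²) = √0.4368.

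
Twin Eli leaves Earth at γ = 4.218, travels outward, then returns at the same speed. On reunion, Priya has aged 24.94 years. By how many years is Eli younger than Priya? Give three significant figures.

Δt − τ = 19.0 years

γ = 4.218
Eli's elapsed proper time: τ = 24.94/4.218 = 5.913 years.
Age gap = Δt − τ = 24.94 − 5.913 years.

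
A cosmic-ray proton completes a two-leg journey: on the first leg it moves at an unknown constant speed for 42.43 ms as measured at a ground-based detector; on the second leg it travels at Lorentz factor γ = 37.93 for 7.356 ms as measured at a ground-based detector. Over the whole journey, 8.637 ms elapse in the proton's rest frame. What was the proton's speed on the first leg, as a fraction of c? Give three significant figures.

β = 0.980

Leg 1: speed unknown; τ_1 = 42.43/γ_1.
Leg 2: γ = 37.93; τ_2 = 7.356/37.93 = 0.1939 ms.
Total proper time: τ_1 + 0.1939 = 8.637, so τ_1 = 8.637 − 0.1939 = 8.443 ms.
γ_1 = 42.43/8.443 = 5.025; β = √(1 − 1/γ²) = √0.9604.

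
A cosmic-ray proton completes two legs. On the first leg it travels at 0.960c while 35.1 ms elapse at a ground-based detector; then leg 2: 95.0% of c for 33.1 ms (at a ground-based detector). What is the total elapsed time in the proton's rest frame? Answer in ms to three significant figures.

τ = 20.2 ms

Leg 1: γ = 1/√(1 − 0.960²) = 25/7 ≈ 3.571; τ_1 = 35.1/3.571 = 9.828 ms.
Leg 2: β = 0.950; γ = 1/√(1 − 0.950²) = 1/√0.09750 = 3.203; τ_2 = 33.1/3.203 = 10.34 ms.
Total: 9.828 + 10.34 ms.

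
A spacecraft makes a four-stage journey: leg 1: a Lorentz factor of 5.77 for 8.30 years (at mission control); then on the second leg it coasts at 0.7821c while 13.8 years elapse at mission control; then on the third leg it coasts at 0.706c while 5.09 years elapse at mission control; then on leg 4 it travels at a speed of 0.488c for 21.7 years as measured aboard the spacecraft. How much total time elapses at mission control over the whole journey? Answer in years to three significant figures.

Leg 1: 8.30 years is already measured at mission control.
Leg 2: 13.8 years is already measured at mission control.
Leg 3: 5.09 years is already measured at mission control.
Leg 4: γ = 1/√(1 − 0.488²) = 1/√0.7619 = 1.146; Δt_4 = 1.146 × 21.7 = 24.86 years.
Total: 8.300 + 13.80 + 5.090 + 24.86 years.

Δt = 52.1 years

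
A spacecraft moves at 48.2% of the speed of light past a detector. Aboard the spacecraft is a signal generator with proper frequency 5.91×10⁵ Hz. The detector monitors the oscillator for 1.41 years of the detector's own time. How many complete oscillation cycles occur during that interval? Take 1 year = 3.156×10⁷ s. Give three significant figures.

N = 2.30×10¹³

β = 0.482; γ = 1/√(1 − 0.482²) = 1/√0.7677 = 1.141
During 1.41 years of lab time, the oscillator's proper time advances by τ = Δt/γ = 1.41/1.141 = 1.235 years = 3.899×10⁷ s.
N = f × τ = 5.91×10⁵ × 3.899×10⁷ = 2.304×10¹³.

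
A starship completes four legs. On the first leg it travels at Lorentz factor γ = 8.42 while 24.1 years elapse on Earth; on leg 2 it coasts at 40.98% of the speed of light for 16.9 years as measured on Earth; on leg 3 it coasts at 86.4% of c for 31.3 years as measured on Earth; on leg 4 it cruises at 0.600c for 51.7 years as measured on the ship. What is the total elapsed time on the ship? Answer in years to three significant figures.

Leg 1: γ = 8.42; τ_1 = 24.1/8.420 = 2.862 years.
Leg 2: β = 0.4098; γ = 1/√(1 − 0.4098²) = 1/√0.8321 = 1.096; τ_2 = 16.9/1.096 = 15.42 years.
Leg 3: β = 0.864; γ = 1/√(1 − 0.864²) = 1/√0.2535 = 1.986; τ_3 = 31.3/1.986 = 15.76 years.
Leg 4: 51.7 years is already measured on the ship.
Total: 2.862 + 15.42 + 15.76 + 51.70 years.

τ = 85.7 years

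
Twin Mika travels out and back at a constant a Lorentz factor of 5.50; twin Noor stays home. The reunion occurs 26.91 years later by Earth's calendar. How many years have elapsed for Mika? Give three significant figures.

γ = 5.50
Mika's clock measures proper time along the trip: τ = Δt/γ = 26.91/5.500 years.

τ = 4.89 years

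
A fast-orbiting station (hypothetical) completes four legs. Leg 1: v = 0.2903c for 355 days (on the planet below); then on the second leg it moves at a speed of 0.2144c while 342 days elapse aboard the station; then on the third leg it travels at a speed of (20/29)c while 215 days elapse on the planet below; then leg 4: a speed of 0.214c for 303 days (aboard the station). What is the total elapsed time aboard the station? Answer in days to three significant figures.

τ = 1140 days

Leg 1: γ = 1/√(1 − 0.2903²) = 1/√0.9157 = 1.045; τ_1 = 355/1.045 = 339.7 days.
Leg 2: 342 days is already measured aboard the station.
Leg 3: γ = 1/√(1 − (20/29)²) = 29/21 ≈ 1.381; τ_3 = 215/1.381 = 155.7 days.
Leg 4: 303 days is already measured aboard the station.
Total: 339.7 + 342.0 + 155.7 + 303.0 days.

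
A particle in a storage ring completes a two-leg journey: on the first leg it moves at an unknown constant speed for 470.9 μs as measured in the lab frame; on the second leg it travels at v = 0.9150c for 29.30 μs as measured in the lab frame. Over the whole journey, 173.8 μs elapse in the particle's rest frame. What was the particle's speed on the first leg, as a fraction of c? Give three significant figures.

β = 0.939

Leg 1: speed unknown; τ_1 = 470.9/γ_1.
Leg 2: γ = 1/√(1 − 0.9150²) = 1/√0.1628 = 2.479; τ_2 = 29.30/2.479 = 11.82 μs.
Total proper time: τ_1 + 11.82 = 173.8, so τ_1 = 173.8 − 11.82 = 162.0 μs.
γ_1 = 470.9/162.0 = 2.907; β = √(1 − 1/γ²) = √0.8817.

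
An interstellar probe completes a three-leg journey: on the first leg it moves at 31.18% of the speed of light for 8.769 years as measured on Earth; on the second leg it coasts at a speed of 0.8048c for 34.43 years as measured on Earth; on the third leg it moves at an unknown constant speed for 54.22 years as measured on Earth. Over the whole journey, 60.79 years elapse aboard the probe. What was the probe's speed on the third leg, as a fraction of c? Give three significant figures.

β = 0.807

Leg 1: β = 0.3118; γ = 1/√(1 − 0.3118²) = 1/√0.9028 = 1.052; τ_1 = 8.769/1.052 = 8.332 years.
Leg 2: γ = 1/√(1 − 0.8048²) = 1/√0.3523 = 1.685; τ_2 = 34.43/1.685 = 20.44 years.
Leg 3: speed unknown; τ_3 = 54.22/γ_3.
Total proper time: 8.332 + 20.44 + τ_3 = 60.79, so τ_3 = 60.79 − 28.77 = 32.02 years.
γ_3 = 54.22/32.02 = 1.693; β = √(1 − 1/γ²) = √0.6512.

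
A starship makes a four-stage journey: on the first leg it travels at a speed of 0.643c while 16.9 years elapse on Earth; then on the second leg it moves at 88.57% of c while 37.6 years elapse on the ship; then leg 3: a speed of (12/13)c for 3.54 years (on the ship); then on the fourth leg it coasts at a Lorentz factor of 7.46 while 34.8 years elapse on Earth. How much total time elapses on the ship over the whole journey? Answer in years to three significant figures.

τ = 58.7 years

Leg 1: γ = 1/√(1 − 0.643²) = 1/√0.5866 = 1.306; τ_1 = 16.9/1.306 = 12.94 years.
Leg 2: 37.6 years is already measured on the ship.
Leg 3: 3.54 years is already measured on the ship.
Leg 4: γ = 7.46; τ_4 = 34.8/7.460 = 4.665 years.
Total: 12.94 + 37.60 + 3.540 + 4.665 years.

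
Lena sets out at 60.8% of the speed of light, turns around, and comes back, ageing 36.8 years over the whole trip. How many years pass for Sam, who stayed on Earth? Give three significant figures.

Δt = 46.4 years

β = 0.608; γ = 1/√(1 − 0.608²) = 1/√0.6303 = 1.260
Earth-frame duration is the dilated interval: Δt = γτ = 1.260 × 36.8 years.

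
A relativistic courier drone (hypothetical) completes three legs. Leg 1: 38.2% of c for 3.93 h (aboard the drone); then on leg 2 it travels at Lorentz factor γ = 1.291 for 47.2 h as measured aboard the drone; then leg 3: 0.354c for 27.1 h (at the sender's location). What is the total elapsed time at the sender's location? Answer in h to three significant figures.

Δt = 92.3 h

Leg 1: β = 0.382; γ = 1/√(1 − 0.382²) = 1/√0.8541 = 1.082; Δt_1 = 1.082 × 3.93 = 4.252 h.
Leg 2: γ = 1.291; Δt_2 = 1.291 × 47.2 = 60.94 h.
Leg 3: 27.1 h is already measured at the sender's location.
Total: 4.252 + 60.94 + 27.10 h.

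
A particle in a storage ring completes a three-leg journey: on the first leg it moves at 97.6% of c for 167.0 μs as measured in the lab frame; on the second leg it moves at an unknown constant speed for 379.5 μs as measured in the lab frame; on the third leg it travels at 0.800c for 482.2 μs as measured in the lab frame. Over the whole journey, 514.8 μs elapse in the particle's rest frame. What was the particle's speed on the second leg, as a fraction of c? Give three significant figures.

β = 0.867

Leg 1: β = 0.976; γ = 1/√(1 − 0.976²) = 1/√0.04742 = 4.592; τ_1 = 167.0/4.592 = 36.37 μs.
Leg 2: speed unknown; τ_2 = 379.5/γ_2.
Leg 3: γ = 1/√(1 − 0.800²) = 5/3 ≈ 1.667; τ_3 = 482.2/1.667 = 289.3 μs.
Total proper time: 36.37 + τ_2 + 289.3 = 514.8, so τ_2 = 514.8 − 325.7 = 189.1 μs.
γ_2 = 379.5/189.1 = 2.007; β = √(1 − 1/γ²) = √0.7517.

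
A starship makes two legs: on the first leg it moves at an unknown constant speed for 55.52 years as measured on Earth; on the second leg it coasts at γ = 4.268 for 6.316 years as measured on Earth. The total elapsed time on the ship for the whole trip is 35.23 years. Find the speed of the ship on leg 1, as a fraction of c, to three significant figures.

β = 0.794

Leg 1: speed unknown; τ_1 = 55.52/γ_1.
Leg 2: γ = 4.268; τ_2 = 6.316/4.268 = 1.480 years.
Total proper time: τ_1 + 1.480 = 35.23, so τ_1 = 35.23 − 1.480 = 33.75 years.
γ_1 = 55.52/33.75 = 1.645; β = √(1 − 1/γ²) = √0.6305.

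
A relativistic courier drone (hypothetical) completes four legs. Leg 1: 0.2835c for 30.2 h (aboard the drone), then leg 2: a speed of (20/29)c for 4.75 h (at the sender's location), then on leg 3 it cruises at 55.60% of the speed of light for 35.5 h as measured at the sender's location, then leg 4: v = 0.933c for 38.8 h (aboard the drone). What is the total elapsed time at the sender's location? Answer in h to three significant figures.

Leg 1: γ = 1/√(1 − 0.2835²) = 1/√0.9196 = 1.043; Δt_1 = 1.043 × 30.2 = 31.49 h.
Leg 2: 4.75 h is already measured at the sender's location.
Leg 3: 35.5 h is already measured at the sender's location.
Leg 4: γ = 1/√(1 − 0.933²) = 1/√0.1295 = 2.779; Δt_4 = 2.779 × 38.8 = 107.8 h.
Total: 31.49 + 4.750 + 35.50 + 107.8 h.

Δt = 180 h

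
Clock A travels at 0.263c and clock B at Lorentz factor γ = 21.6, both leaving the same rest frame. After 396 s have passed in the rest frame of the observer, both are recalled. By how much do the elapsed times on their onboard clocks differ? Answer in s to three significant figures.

A: γ = 1/√(1 − 0.263²) = 1/√0.9308 = 1.036; τ_A = 396/1.036 = 382.1 s.
B: γ = 21.6; τ_B = 396/21.60 = 18.33 s.

|τ_A − τ_B| = 364 s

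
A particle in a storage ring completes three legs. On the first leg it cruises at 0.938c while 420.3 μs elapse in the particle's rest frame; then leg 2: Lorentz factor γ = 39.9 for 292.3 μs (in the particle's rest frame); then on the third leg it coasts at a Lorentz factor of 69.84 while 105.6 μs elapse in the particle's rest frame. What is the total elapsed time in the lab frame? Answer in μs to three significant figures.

Leg 1: γ = 1/√(1 − 0.938²) = 1/√0.1202 = 2.885; Δt_1 = 2.885 × 420.3 = 1213 μs.
Leg 2: γ = 39.9; Δt_2 = 39.90 × 292.3 = 1.166×10⁴ μs.
Leg 3: γ = 69.84; Δt_3 = 69.84 × 105.6 = 7375 μs.
Total: 1213 + 1.166×10⁴ + 7375 μs.

Δt = 2.03×10⁴ μs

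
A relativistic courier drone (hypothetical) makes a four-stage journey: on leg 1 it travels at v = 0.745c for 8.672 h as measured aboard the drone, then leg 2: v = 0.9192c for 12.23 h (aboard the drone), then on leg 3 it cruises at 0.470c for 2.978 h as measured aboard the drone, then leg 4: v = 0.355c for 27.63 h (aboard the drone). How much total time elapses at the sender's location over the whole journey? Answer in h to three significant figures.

Δt = 77.0 h

Leg 1: γ = 1/√(1 − 0.745²) = 1/√0.4450 = 1.499; Δt_1 = 1.499 × 8.672 = 13.00 h.
Leg 2: γ = 1/√(1 − 0.9192²) = 1/√0.1551 = 2.539; Δt_2 = 2.539 × 12.23 = 31.06 h.
Leg 3: γ = 1/√(1 − 0.470²) = 1/√0.7791 = 1.133; Δt_3 = 1.133 × 2.978 = 3.374 h.
Leg 4: γ = 1/√(1 − 0.355²) = 1/√0.8740 = 1.070; Δt_4 = 1.070 × 27.63 = 29.56 h.
Total: 13.00 + 31.06 + 3.374 + 29.56 h.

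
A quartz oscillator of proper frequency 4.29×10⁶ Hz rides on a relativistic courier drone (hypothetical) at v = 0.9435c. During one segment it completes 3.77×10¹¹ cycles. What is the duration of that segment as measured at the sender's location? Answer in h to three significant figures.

γ = 1/√(1 − 0.9435²) = 1/√0.1098 = 3.018
Proper time for N cycles: τ = N/f = 3.77×10¹¹/(4.29×10⁶) = 8.788×10⁴ s = 24.41 h.
Lab-frame duration Δt = γτ = 3.018 × 24.41 = 73.67 h.

Δt = 73.7 h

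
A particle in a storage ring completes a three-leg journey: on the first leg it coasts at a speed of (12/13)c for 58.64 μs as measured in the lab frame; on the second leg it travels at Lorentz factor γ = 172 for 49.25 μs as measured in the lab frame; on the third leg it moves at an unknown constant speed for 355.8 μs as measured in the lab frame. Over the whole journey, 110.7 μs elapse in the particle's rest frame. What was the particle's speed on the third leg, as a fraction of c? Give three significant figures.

β = 0.969

Leg 1: γ = 1/√(1 − (12/13)²) = 13/5 = 2.600; τ_1 = 58.64/2.600 = 22.55 μs.
Leg 2: γ = 172; τ_2 = 49.25/172.0 = 0.2863 μs.
Leg 3: speed unknown; τ_3 = 355.8/γ_3.
Total proper time: 22.55 + 0.2863 + τ_3 = 110.7, so τ_3 = 110.7 − 22.84 = 87.86 μs.
γ_3 = 355.8/87.86 = 4.050; β = √(1 − 1/γ²) = √0.9390.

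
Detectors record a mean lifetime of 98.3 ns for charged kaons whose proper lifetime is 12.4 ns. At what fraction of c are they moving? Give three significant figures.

γ = Δt/τ₀ = 98.3/12.4 = 7.927
β = √(1 − 1/γ²) = √(1 − 0.01591) = √0.9841

β = 0.992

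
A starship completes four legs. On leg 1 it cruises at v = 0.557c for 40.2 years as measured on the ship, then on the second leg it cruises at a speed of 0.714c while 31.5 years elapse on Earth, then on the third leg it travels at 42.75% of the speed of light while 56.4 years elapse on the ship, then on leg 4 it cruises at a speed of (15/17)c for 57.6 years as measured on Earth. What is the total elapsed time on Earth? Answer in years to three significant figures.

Leg 1: γ = 1/√(1 − 0.557²) = 1/√0.6898 = 1.204; Δt_1 = 1.204 × 40.2 = 48.40 years.
Leg 2: 31.5 years is already measured on Earth.
Leg 3: β = 0.4275; γ = 1/√(1 − 0.4275²) = 1/√0.8172 = 1.106; Δt_3 = 1.106 × 56.4 = 62.39 years.
Leg 4: 57.6 years is already measured on Earth.
Total: 48.40 + 31.50 + 62.39 + 57.60 years.

Δt = 200 years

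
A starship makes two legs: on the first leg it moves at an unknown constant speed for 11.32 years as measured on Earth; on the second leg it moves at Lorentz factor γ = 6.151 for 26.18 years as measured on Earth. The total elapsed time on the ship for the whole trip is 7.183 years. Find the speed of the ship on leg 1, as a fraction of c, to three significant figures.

β = 0.966

Leg 1: speed unknown; τ_1 = 11.32/γ_1.
Leg 2: γ = 6.151; τ_2 = 26.18/6.151 = 4.256 years.
Total proper time: τ_1 + 4.256 = 7.183, so τ_1 = 7.183 − 4.256 = 2.927 years.
γ_1 = 11.32/2.927 = 3.868; β = √(1 − 1/γ²) = √0.9332.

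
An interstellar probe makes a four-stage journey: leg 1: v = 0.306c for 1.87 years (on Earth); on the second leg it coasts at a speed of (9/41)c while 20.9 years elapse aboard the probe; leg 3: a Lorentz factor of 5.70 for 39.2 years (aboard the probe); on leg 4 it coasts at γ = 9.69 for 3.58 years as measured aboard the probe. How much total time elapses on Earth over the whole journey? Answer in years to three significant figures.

Leg 1: 1.87 years is already measured on Earth.
Leg 2: γ = 1/√(1 − (9/41)²) = 41/40 = 1.025; Δt_2 = 1.025 × 20.9 = 21.42 years.
Leg 3: γ = 5.70; Δt_3 = 5.700 × 39.2 = 223.4 years.
Leg 4: γ = 9.69; Δt_4 = 9.690 × 3.58 = 34.69 years.
Total: 1.870 + 21.42 + 223.4 + 34.69 years.

Δt = 281 years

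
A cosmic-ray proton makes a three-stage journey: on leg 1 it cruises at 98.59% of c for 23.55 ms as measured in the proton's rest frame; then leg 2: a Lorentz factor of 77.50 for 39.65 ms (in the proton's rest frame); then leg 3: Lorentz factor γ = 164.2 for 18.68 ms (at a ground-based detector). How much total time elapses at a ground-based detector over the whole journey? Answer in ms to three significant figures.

Δt = 3230 ms

Leg 1: β = 0.9859; γ = 1/√(1 − 0.9859²) = 1/√0.02800 = 5.976; Δt_1 = 5.976 × 23.55 = 140.7 ms.
Leg 2: γ = 77.50; Δt_2 = 77.50 × 39.65 = 3073 ms.
Leg 3: 18.68 ms is already measured at a ground-based detector.
Total: 140.7 + 3073 + 18.68 ms.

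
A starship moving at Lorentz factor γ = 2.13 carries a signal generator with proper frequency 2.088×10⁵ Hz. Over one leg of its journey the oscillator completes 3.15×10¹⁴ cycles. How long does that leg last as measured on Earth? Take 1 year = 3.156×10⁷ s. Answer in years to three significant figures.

γ = 2.13
Proper time for N cycles: τ = N/f = 3.15×10¹⁴/(2.088×10⁵) = 1.509×10⁹ s = 47.80 years.
Lab-frame duration Δt = γτ = 2.130 × 47.80 = 101.8 years.

Δt = 102 years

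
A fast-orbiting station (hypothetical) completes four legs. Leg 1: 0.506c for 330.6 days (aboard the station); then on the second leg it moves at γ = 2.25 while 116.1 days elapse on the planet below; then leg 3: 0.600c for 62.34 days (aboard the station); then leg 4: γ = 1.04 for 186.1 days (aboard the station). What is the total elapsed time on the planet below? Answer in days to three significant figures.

Leg 1: γ = 1/√(1 − 0.506²) = 1/√0.7440 = 1.159; Δt_1 = 1.159 × 330.6 = 383.3 days.
Leg 2: 116.1 days is already measured on the planet below.
Leg 3: γ = 1/√(1 − 0.600²) = 5/4 = 1.250; Δt_3 = 1.250 × 62.34 = 77.93 days.
Leg 4: γ = 1.04; Δt_4 = 1.040 × 186.1 = 193.5 days.
Total: 383.3 + 116.1 + 77.93 + 193.5 days.

Δt = 771 days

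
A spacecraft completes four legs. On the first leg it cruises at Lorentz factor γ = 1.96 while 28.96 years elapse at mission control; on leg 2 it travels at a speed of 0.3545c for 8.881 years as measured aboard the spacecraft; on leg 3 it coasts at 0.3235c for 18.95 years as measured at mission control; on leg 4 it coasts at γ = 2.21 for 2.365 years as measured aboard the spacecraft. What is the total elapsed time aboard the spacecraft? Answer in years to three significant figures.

Leg 1: γ = 1.96; τ_1 = 28.96/1.960 = 14.78 years.
Leg 2: 8.881 years is already measured aboard the spacecraft.
Leg 3: γ = 1/√(1 − 0.3235²) = 1/√0.8953 = 1.057; τ_3 = 18.95/1.057 = 17.93 years.
Leg 4: 2.365 years is already measured aboard the spacecraft.
Total: 14.78 + 8.881 + 17.93 + 2.365 years.

τ = 44.0 years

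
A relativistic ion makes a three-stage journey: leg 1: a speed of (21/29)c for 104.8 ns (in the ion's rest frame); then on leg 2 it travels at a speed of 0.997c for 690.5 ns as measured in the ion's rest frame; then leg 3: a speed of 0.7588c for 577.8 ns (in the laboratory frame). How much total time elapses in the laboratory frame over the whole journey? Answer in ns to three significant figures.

Δt = 9650 ns

Leg 1: γ = 1/√(1 − (21/29)²) = 29/20 = 1.450; Δt_1 = 1.450 × 104.8 = 152.0 ns.
Leg 2: γ = 1/√(1 − 0.997²) = 1/√0.005991 = 12.92; Δt_2 = 12.92 × 690.5 = 8921 ns.
Leg 3: 577.8 ns is already measured in the laboratory frame.
Total: 152.0 + 8921 + 577.8 ns.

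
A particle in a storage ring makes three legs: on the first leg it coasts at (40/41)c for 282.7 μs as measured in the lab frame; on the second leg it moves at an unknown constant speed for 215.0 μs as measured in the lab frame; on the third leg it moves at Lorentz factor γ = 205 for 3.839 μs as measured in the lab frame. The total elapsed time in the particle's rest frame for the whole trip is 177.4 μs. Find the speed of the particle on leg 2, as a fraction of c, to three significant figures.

Leg 1: γ = 1/√(1 − (40/41)²) = 41/9 ≈ 4.556; τ_1 = 282.7/4.556 = 62.06 μs.
Leg 2: speed unknown; τ_2 = 215.0/γ_2.
Leg 3: γ = 205; τ_3 = 3.839/205.0 = 0.01873 μs.
Total proper time: 62.06 + τ_2 + 0.01873 = 177.4, so τ_2 = 177.4 − 62.07 = 115.3 μs.
γ_2 = 215.0/115.3 = 1.864; β = √(1 − 1/γ²) = √0.7123.

β = 0.844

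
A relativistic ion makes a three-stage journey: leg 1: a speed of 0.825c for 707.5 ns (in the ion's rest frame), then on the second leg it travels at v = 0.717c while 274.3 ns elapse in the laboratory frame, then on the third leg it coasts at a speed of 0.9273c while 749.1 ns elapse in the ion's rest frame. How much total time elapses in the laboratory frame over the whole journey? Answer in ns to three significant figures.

Leg 1: γ = 1/√(1 − 0.825²) = 1/√0.3194 = 1.769; Δt_1 = 1.769 × 707.5 = 1252 ns.
Leg 2: 274.3 ns is already measured in the laboratory frame.
Leg 3: γ = 1/√(1 − 0.9273²) = 1/√0.1401 = 2.672; Δt_3 = 2.672 × 749.1 = 2001 ns.
Total: 1252 + 274.3 + 2001 ns.

Δt = 3530 ns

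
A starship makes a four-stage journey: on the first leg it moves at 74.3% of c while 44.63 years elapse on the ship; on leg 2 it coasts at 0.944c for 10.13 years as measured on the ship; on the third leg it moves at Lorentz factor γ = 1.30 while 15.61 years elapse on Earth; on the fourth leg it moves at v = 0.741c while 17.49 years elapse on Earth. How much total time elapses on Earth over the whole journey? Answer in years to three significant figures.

Δt = 130 years

Leg 1: β = 0.743; γ = 1/√(1 − 0.743²) = 1/√0.4480 = 1.494; Δt_1 = 1.494 × 44.63 = 66.68 years.
Leg 2: γ = 1/√(1 − 0.944²) = 1/√0.1089 = 3.031; Δt_2 = 3.031 × 10.13 = 30.70 years.
Leg 3: 15.61 years is already measured on Earth.
Leg 4: 17.49 years is already measured on Earth.
Total: 66.68 + 30.70 + 15.61 + 17.49 years.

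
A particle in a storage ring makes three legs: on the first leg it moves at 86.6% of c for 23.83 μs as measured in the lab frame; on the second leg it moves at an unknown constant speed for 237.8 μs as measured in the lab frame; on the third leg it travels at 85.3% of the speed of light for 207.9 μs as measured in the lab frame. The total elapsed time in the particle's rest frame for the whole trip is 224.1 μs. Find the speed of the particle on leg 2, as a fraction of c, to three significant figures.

Leg 1: β = 0.866; γ = 1/√(1 − 0.866²) = 1/√0.2500 = 2.000; τ_1 = 23.83/2.000 = 11.92 μs.
Leg 2: speed unknown; τ_2 = 237.8/γ_2.
Leg 3: β = 0.853; γ = 1/√(1 − 0.853²) = 1/√0.2724 = 1.916; τ_3 = 207.9/1.916 = 108.5 μs.
Total proper time: 11.92 + τ_2 + 108.5 = 224.1, so τ_2 = 224.1 − 120.4 = 103.7 μs.
γ_2 = 237.8/103.7 = 2.294; β = √(1 − 1/γ²) = √0.8099.

β = 0.900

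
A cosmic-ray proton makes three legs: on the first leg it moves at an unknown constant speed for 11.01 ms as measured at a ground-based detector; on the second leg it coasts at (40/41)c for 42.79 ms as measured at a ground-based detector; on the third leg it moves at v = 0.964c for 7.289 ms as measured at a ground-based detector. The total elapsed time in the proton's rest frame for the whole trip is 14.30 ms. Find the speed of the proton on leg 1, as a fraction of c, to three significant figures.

β = 0.963

Leg 1: speed unknown; τ_1 = 11.01/γ_1.
Leg 2: γ = 1/√(1 − (40/41)²) = 41/9 ≈ 4.556; τ_2 = 42.79/4.556 = 9.393 ms.
Leg 3: γ = 1/√(1 − 0.964²) = 1/√0.07070 = 3.761; τ_3 = 7.289/3.761 = 1.938 ms.
Total proper time: τ_1 + 9.393 + 1.938 = 14.30, so τ_1 = 14.30 − 11.33 = 2.969 ms.
γ_1 = 11.01/2.969 = 3.708; β = √(1 − 1/γ²) = √0.9273.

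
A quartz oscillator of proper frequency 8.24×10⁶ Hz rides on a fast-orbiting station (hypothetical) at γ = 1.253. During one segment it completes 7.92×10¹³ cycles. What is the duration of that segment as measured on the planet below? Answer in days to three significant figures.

γ = 1.253
Proper time for N cycles: τ = N/f = 7.92×10¹³/(8.24×10⁶) = 9.612×10⁶ s = 111.2 days.
Lab-frame duration Δt = γτ = 1.253 × 111.2 = 139.4 days.

Δt = 139 days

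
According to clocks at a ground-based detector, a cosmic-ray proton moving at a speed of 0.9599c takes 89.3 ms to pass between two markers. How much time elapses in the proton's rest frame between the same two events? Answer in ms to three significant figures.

τ = 25.0 ms

γ = 1/√(1 − 0.9599²) = 1/√0.07859 = 3.567
The interval measured at a ground-based detector is the dilated one; the clock in the proton's rest frame measures the proper time τ = Δt/γ = 89.3/3.567 ms.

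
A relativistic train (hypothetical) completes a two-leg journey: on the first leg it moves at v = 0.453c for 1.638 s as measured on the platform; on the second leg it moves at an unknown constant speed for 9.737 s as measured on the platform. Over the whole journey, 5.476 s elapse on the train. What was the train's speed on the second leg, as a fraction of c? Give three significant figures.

β = 0.911

Leg 1: γ = 1/√(1 − 0.453²) = 1/√0.7948 = 1.122; τ_1 = 1.638/1.122 = 1.460 s.
Leg 2: speed unknown; τ_2 = 9.737/γ_2.
Total proper time: 1.460 + τ_2 = 5.476, so τ_2 = 5.476 − 1.460 = 4.016 s.
γ_2 = 9.737/4.016 = 2.425; β = √(1 − 1/γ²) = √0.8299.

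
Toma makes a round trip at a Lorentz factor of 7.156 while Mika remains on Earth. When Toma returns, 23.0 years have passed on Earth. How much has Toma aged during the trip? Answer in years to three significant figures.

γ = 7.156
Toma's clock measures proper time along the trip: τ = Δt/γ = 23.0/7.156 years.

τ = 3.21 years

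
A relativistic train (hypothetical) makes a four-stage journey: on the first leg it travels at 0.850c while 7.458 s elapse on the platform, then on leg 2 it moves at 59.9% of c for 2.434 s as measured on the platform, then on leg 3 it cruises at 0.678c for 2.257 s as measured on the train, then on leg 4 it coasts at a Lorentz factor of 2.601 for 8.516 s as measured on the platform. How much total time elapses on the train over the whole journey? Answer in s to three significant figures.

τ = 11.4 s

Leg 1: γ = 1/√(1 − 0.850²) = 1/√0.2775 = 1.898; τ_1 = 7.458/1.898 = 3.929 s.
Leg 2: β = 0.599; γ = 1/√(1 − 0.599²) = 1/√0.6412 = 1.249; τ_2 = 2.434/1.249 = 1.949 s.
Leg 3: 2.257 s is already measured on the train.
Leg 4: γ = 2.601; τ_4 = 8.516/2.601 = 3.274 s.
Total: 3.929 + 1.949 + 2.257 + 3.274 s.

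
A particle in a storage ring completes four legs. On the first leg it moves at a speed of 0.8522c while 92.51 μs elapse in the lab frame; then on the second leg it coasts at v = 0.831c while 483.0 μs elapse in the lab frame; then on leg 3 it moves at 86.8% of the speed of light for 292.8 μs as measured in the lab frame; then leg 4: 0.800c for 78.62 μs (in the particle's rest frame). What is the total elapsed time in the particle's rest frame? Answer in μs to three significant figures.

τ = 541 μs

Leg 1: γ = 1/√(1 − 0.8522²) = 1/√0.2738 = 1.911; τ_1 = 92.51/1.911 = 48.40 μs.
Leg 2: γ = 1/√(1 − 0.831²) = 1/√0.3094 = 1.798; τ_2 = 483.0/1.798 = 268.7 μs.
Leg 3: β = 0.868; γ = 1/√(1 − 0.868²) = 1/√0.2466 = 2.014; τ_3 = 292.8/2.014 = 145.4 μs.
Leg 4: 78.62 μs is already measured in the particle's rest frame.
Total: 48.40 + 268.7 + 145.4 + 78.62 μs.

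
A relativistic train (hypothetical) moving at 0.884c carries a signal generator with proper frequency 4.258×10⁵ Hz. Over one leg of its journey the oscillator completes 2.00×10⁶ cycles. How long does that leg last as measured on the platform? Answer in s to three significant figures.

γ = 1/√(1 − 0.884²) = 1/√0.2185 = 2.139
Proper time for N cycles: τ = N/f = 2.00×10⁶/(4.258×10⁵) = 4.697×10⁰ s = 4.697 s.
Lab-frame duration Δt = γτ = 2.139 × 4.697 = 10.05 s.

Δt = 10.0 s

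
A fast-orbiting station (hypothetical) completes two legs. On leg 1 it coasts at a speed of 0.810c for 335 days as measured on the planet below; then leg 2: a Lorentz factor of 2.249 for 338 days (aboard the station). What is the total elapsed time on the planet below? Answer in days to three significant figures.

Δt = 1100 days

Leg 1: 335 days is already measured on the planet below.
Leg 2: γ = 2.249; Δt_2 = 2.249 × 338 = 760.2 days.
Total: 335.0 + 760.2 days.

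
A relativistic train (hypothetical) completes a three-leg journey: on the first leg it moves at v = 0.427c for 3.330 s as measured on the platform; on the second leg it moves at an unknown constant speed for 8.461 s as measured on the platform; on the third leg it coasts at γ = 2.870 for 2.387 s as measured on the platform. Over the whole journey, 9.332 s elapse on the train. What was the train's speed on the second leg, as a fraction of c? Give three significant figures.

Leg 1: γ = 1/√(1 − 0.427²) = 1/√0.8177 = 1.106; τ_1 = 3.330/1.106 = 3.011 s.
Leg 2: speed unknown; τ_2 = 8.461/γ_2.
Leg 3: γ = 2.870; τ_3 = 2.387/2.870 = 0.8317 s.
Total proper time: 3.011 + τ_2 + 0.8317 = 9.332, so τ_2 = 9.332 − 3.843 = 5.489 s.
γ_2 = 8.461/5.489 = 1.541; β = √(1 − 1/γ²) = √0.5791.

β = 0.761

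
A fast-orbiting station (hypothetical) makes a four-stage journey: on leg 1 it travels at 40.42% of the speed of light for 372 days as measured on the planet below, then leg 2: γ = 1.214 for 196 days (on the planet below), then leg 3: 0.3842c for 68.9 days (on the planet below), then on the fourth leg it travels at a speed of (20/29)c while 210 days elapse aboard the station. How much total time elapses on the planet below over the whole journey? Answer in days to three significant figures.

Δt = 927 days

Leg 1: 372 days is already measured on the planet below.
Leg 2: 196 days is already measured on the planet below.
Leg 3: 68.9 days is already measured on the planet below.
Leg 4: γ = 1/√(1 − (20/29)²) = 29/21 ≈ 1.381; Δt_4 = 1.381 × 210 = 290.0 days.
Total: 372.0 + 196.0 + 68.90 + 290.0 days.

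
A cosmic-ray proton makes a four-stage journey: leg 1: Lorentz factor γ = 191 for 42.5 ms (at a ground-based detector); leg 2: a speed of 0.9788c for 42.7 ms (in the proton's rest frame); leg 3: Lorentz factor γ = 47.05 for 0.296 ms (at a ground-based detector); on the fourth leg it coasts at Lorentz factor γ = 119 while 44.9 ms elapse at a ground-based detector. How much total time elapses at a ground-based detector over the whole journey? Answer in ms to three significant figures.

Δt = 296 ms

Leg 1: 42.5 ms is already measured at a ground-based detector.
Leg 2: γ = 1/√(1 − 0.9788²) = 1/√0.04195 = 4.882; Δt_2 = 4.882 × 42.7 = 208.5 ms.
Leg 3: 0.296 ms is already measured at a ground-based detector.
Leg 4: 44.9 ms is already measured at a ground-based detector.
Total: 42.50 + 208.5 + 0.2960 + 44.90 ms.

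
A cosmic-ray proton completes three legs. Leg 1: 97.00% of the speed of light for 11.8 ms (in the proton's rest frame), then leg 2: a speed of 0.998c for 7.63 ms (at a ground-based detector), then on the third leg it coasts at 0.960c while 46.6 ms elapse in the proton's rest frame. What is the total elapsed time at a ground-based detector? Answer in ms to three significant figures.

Δt = 223 ms

Leg 1: β = 0.9700; γ = 1/√(1 − 0.9700²) = 1/√0.05910 = 4.113; Δt_1 = 4.113 × 11.8 = 48.54 ms.
Leg 2: 7.63 ms is already measured at a ground-based detector.
Leg 3: γ = 1/√(1 − 0.960²) = 1/√0.07840 = 3.571; Δt_3 = 3.571 × 46.6 = 166.4 ms.
Total: 48.54 + 7.630 + 166.4 ms.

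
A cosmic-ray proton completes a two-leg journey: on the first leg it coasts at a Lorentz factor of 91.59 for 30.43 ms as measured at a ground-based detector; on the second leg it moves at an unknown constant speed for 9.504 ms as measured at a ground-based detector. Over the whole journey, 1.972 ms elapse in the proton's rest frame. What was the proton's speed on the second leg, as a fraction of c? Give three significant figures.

β = 0.985

Leg 1: γ = 91.59; τ_1 = 30.43/91.59 = 0.3322 ms.
Leg 2: speed unknown; τ_2 = 9.504/γ_2.
Total proper time: 0.3322 + τ_2 = 1.972, so τ_2 = 1.972 − 0.3322 = 1.640 ms.
γ_2 = 9.504/1.640 = 5.796; β = √(1 − 1/γ²) = √0.9702.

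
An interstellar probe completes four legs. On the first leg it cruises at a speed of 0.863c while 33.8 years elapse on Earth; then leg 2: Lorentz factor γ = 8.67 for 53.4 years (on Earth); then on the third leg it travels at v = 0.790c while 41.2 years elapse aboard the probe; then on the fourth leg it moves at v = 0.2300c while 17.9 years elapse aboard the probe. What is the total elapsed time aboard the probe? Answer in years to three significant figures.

Leg 1: γ = 1/√(1 − 0.863²) = 1/√0.2552 = 1.979; τ_1 = 33.8/1.979 = 17.08 years.
Leg 2: γ = 8.67; τ_2 = 53.4/8.670 = 6.159 years.
Leg 3: 41.2 years is already measured aboard the probe.
Leg 4: 17.9 years is already measured aboard the probe.
Total: 17.08 + 6.159 + 41.20 + 17.90 years.

τ = 82.3 years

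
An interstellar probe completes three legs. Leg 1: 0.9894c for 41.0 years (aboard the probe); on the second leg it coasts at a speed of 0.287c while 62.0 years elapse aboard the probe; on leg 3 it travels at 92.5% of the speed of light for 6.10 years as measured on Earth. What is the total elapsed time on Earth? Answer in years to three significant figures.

Leg 1: γ = 1/√(1 − 0.9894²) = 1/√0.02109 = 6.886; Δt_1 = 6.886 × 41.0 = 282.3 years.
Leg 2: γ = 1/√(1 − 0.287²) = 1/√0.9176 = 1.044; Δt_2 = 1.044 × 62.0 = 64.72 years.
Leg 3: 6.10 years is already measured on Earth.
Total: 282.3 + 64.72 + 6.100 years.

Δt = 353 years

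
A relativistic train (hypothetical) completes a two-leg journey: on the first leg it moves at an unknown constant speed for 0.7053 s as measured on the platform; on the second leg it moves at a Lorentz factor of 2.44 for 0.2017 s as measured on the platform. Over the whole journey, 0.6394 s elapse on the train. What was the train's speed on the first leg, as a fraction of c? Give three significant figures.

Leg 1: speed unknown; τ_1 = 0.7053/γ_1.
Leg 2: γ = 2.44; τ_2 = 0.2017/2.440 = 0.08266 s.
Total proper time: τ_1 + 0.08266 = 0.6394, so τ_1 = 0.6394 − 0.08266 = 0.5567 s.
γ_1 = 0.7053/0.5567 = 1.267; β = √(1 − 1/γ²) = √0.3769.

β = 0.614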